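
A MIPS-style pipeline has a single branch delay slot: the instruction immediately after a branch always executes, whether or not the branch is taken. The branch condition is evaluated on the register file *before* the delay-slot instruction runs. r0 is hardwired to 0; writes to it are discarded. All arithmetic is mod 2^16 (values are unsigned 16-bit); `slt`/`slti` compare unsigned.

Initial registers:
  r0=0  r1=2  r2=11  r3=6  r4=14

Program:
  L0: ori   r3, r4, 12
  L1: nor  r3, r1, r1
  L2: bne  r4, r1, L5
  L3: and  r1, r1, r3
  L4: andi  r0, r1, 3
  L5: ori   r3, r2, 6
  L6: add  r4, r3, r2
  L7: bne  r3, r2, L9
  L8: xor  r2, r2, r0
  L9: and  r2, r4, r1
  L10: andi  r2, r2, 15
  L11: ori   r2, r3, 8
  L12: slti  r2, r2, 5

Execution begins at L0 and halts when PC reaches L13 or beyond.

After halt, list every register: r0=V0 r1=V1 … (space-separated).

[0] ori   r3, r4, 12  →  {r0:0, r1:2, r2:11, r3:14, r4:14}
[1] nor  r3, r1, r1  →  {r0:0, r1:2, r2:11, r3:65533, r4:14}
[2] bne  r4, r1, L5  →  {r0:0, r1:2, r2:11, r3:65533, r4:14}  ⟨branch taken⟩
[3] and  r1, r1, r3  →  {r0:0, r1:0, r2:11, r3:65533, r4:14}
[5] ori   r3, r2, 6  →  {r0:0, r1:0, r2:11, r3:15, r4:14}
[6] add  r4, r3, r2  →  {r0:0, r1:0, r2:11, r3:15, r4:26}
[7] bne  r3, r2, L9  →  {r0:0, r1:0, r2:11, r3:15, r4:26}  ⟨branch taken⟩
[8] xor  r2, r2, r0  →  {r0:0, r1:0, r2:11, r3:15, r4:26}
[9] and  r2, r4, r1  →  {r0:0, r1:0, r2:0, r3:15, r4:26}
[10] andi  r2, r2, 15  →  {r0:0, r1:0, r2:0, r3:15, r4:26}
[11] ori   r2, r3, 8  →  {r0:0, r1:0, r2:15, r3:15, r4:26}
[12] slti  r2, r2, 5  →  {r0:0, r1:0, r2:0, r3:15, r4:26}

r0=0 r1=0 r2=0 r3=15 r4=26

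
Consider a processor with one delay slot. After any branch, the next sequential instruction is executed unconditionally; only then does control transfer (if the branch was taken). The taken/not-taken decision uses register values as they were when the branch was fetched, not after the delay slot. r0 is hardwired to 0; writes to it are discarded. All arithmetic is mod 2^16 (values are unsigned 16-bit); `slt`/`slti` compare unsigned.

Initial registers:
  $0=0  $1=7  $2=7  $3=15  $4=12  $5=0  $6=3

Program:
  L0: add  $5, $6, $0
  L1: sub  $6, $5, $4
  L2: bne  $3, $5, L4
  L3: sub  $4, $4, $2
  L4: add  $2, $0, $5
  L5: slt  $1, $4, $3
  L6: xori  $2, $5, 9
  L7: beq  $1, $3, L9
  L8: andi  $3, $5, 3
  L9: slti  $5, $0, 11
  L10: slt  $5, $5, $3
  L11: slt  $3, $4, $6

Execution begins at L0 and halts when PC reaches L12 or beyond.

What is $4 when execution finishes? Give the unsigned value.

5

  step pc=0: add  $5, $6, $0  regs=(0,7,7,15,12,3,3)
  step pc=1: sub  $6, $5, $4  regs=(0,7,7,15,12,3,65527)
  step pc=2: bne  $3, $5, L4  cond=T  regs=(0,7,7,15,12,3,65527)
  step pc=3: sub  $4, $4, $2  regs=(0,7,7,15,5,3,65527)
  step pc=4: add  $2, $0, $5  regs=(0,7,3,15,5,3,65527)
  step pc=5: slt  $1, $4, $3  regs=(0,1,3,15,5,3,65527)
  step pc=6: xori  $2, $5, 9  regs=(0,1,10,15,5,3,65527)
  step pc=7: beq  $1, $3, L9  cond=F  regs=(0,1,10,15,5,3,65527)
  step pc=8: andi  $3, $5, 3  regs=(0,1,10,3,5,3,65527)
  step pc=9: slti  $5, $0, 11  regs=(0,1,10,3,5,1,65527)
  step pc=10: slt  $5, $5, $3  regs=(0,1,10,3,5,1,65527)
  step pc=11: slt  $3, $4, $6  regs=(0,1,10,1,5,1,65527)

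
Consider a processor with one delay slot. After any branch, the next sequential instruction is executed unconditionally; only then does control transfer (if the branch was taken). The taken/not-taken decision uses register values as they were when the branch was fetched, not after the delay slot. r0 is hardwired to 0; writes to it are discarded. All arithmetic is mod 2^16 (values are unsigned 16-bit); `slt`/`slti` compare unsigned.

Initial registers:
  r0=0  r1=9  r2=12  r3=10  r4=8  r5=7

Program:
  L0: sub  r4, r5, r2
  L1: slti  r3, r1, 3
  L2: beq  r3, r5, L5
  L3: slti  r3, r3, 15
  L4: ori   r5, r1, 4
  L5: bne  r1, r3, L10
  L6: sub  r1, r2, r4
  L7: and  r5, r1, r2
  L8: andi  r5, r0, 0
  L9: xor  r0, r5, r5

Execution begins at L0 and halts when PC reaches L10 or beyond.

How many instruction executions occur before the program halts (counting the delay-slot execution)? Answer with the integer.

  step pc=0: sub  r4, r5, r2  regs=(0,9,12,10,65531,7)
  step pc=1: slti  r3, r1, 3  regs=(0,9,12,0,65531,7)
  step pc=2: beq  r3, r5, L5  cond=F  regs=(0,9,12,0,65531,7)
  step pc=3: slti  r3, r3, 15  regs=(0,9,12,1,65531,7)
  step pc=4: ori   r5, r1, 4  regs=(0,9,12,1,65531,13)
  step pc=5: bne  r1, r3, L10  cond=T  regs=(0,9,12,1,65531,13)
  step pc=6: sub  r1, r2, r4  regs=(0,17,12,1,65531,13)

7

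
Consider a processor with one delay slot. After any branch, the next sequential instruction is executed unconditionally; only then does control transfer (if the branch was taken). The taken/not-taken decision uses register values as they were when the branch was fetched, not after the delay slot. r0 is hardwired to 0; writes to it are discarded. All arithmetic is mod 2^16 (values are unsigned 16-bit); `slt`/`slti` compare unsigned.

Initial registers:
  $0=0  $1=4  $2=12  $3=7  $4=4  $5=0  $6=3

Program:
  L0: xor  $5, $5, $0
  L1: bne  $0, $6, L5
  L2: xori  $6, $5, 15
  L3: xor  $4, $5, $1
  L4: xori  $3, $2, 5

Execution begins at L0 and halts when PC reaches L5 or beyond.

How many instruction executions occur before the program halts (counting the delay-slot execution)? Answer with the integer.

3

#0 xor  $5, $5, $0 ; 0/4/12/7/4/0/3
#1 bne  $0, $6, L5 ; 0/4/12/7/4/0/3 ; →target
#2 xori  $6, $5, 15 ; 0/4/12/7/4/0/15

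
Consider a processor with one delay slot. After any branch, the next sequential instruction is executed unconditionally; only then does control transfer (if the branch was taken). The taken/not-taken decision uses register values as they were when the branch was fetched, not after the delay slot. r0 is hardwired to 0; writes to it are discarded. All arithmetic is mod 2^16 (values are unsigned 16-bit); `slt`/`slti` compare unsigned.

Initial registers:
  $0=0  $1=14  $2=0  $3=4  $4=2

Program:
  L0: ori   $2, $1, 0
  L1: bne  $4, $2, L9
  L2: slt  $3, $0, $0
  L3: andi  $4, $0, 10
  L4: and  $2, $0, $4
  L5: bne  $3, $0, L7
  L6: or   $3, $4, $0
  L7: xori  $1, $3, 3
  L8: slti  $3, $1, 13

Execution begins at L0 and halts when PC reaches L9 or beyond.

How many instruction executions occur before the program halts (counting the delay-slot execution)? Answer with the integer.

#0 ori   $2, $1, 0 ; 0/14/14/4/2
#1 bne  $4, $2, L9 ; 0/14/14/4/2 ; →target
#2 slt  $3, $0, $0 ; 0/14/14/0/2

3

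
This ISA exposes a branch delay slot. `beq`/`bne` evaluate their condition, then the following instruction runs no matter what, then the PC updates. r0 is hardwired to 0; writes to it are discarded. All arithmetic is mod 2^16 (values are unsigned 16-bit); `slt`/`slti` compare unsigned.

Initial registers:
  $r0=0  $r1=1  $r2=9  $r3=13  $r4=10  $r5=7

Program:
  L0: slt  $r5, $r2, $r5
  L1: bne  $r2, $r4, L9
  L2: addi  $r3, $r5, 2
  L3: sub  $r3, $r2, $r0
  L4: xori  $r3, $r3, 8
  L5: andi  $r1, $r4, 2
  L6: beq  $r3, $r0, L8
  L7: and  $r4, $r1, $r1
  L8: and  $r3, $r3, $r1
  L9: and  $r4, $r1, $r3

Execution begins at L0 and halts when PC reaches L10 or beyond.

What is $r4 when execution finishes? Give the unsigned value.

[0] slt  $r5, $r2, $r5  →  {$r0:0, $r1:1, $r2:9, $r3:13, $r4:10, $r5:0}
[1] bne  $r2, $r4, L9  →  {$r0:0, $r1:1, $r2:9, $r3:13, $r4:10, $r5:0}  ⟨branch taken⟩
[2] addi  $r3, $r5, 2  →  {$r0:0, $r1:1, $r2:9, $r3:2, $r4:10, $r5:0}
[9] and  $r4, $r1, $r3  →  {$r0:0, $r1:1, $r2:9, $r3:2, $r4:0, $r5:0}

0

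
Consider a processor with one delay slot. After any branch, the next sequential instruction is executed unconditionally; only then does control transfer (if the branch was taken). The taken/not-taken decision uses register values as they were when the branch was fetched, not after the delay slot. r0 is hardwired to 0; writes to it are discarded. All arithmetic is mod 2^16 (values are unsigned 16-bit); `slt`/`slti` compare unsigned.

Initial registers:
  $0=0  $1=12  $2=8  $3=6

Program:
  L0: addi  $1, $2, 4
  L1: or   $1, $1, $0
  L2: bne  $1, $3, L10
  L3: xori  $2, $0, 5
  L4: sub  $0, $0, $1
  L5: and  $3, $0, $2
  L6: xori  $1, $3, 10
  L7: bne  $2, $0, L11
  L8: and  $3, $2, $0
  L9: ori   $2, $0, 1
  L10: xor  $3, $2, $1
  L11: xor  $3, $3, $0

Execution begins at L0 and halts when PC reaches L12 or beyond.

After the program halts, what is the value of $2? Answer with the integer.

5

  step pc=0: addi  $1, $2, 4  regs=(0,12,8,6)
  step pc=1: or   $1, $1, $0  regs=(0,12,8,6)
  step pc=2: bne  $1, $3, L10  cond=T  regs=(0,12,8,6)
  step pc=3: xori  $2, $0, 5  regs=(0,12,5,6)
  step pc=10: xor  $3, $2, $1  regs=(0,12,5,9)
  step pc=11: xor  $3, $3, $0  regs=(0,12,5,9)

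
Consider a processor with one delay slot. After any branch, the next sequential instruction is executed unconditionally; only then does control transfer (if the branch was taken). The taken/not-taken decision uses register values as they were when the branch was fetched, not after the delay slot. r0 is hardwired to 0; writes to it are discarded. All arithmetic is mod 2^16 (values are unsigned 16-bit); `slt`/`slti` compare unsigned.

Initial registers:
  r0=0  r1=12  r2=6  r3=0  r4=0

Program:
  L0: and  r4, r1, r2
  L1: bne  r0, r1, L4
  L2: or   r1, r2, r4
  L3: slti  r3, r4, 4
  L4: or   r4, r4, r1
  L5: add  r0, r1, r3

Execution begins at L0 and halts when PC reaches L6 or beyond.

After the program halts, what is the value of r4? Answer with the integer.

6

PC=0  and  r4, r1, r2        | r0=0 r1=12 r2=6 r3=0 r4=4
PC=1  bne  r0, r1, L4        | r0=0 r1=12 r2=6 r3=0 r4=4  [TAKEN]
PC=2  or   r1, r2, r4        | r0=0 r1=6 r2=6 r3=0 r4=4
PC=4  or   r4, r4, r1        | r0=0 r1=6 r2=6 r3=0 r4=6
PC=5  add  r0, r1, r3        | r0=0 r1=6 r2=6 r3=0 r4=6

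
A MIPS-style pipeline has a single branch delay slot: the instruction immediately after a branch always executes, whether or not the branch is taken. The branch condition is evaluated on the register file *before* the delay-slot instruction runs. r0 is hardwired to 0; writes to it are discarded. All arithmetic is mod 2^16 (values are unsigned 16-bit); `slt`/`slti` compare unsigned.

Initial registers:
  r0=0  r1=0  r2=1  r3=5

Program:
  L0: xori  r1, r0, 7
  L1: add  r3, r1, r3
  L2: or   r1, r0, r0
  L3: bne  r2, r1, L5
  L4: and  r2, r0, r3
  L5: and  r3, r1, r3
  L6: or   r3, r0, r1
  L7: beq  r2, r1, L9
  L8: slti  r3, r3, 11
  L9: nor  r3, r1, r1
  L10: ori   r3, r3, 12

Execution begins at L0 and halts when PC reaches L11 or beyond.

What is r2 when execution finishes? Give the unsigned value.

0

[0] xori  r1, r0, 7  →  {r0:0, r1:7, r2:1, r3:5}
[1] add  r3, r1, r3  →  {r0:0, r1:7, r2:1, r3:12}
[2] or   r1, r0, r0  →  {r0:0, r1:0, r2:1, r3:12}
[3] bne  r2, r1, L5  →  {r0:0, r1:0, r2:1, r3:12}  ⟨branch taken⟩
[4] and  r2, r0, r3  →  {r0:0, r1:0, r2:0, r3:12}
[5] and  r3, r1, r3  →  {r0:0, r1:0, r2:0, r3:0}
[6] or   r3, r0, r1  →  {r0:0, r1:0, r2:0, r3:0}
[7] beq  r2, r1, L9  →  {r0:0, r1:0, r2:0, r3:0}  ⟨branch taken⟩
[8] slti  r3, r3, 11  →  {r0:0, r1:0, r2:0, r3:1}
[9] nor  r3, r1, r1  →  {r0:0, r1:0, r2:0, r3:65535}
[10] ori   r3, r3, 12  →  {r0:0, r1:0, r2:0, r3:65535}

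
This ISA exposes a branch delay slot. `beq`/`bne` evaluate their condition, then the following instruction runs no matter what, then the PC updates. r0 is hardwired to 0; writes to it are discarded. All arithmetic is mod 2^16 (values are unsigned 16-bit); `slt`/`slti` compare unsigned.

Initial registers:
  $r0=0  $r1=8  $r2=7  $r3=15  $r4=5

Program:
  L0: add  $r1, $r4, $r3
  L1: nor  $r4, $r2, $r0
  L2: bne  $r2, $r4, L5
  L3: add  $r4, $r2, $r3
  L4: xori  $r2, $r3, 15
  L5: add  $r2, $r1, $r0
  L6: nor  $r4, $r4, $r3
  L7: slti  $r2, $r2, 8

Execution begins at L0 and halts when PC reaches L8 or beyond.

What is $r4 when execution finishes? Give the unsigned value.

PC=0  add  $r1, $r4, $r3     | $r0=0 $r1=20 $r2=7 $r3=15 $r4=5
PC=1  nor  $r4, $r2, $r0     | $r0=0 $r1=20 $r2=7 $r3=15 $r4=65528
PC=2  bne  $r2, $r4, L5      | $r0=0 $r1=20 $r2=7 $r3=15 $r4=65528  [TAKEN]
PC=3  add  $r4, $r2, $r3     | $r0=0 $r1=20 $r2=7 $r3=15 $r4=22
PC=5  add  $r2, $r1, $r0     | $r0=0 $r1=20 $r2=20 $r3=15 $r4=22
PC=6  nor  $r4, $r4, $r3     | $r0=0 $r1=20 $r2=20 $r3=15 $r4=65504
PC=7  slti  $r2, $r2, 8      | $r0=0 $r1=20 $r2=0 $r3=15 $r4=65504

65504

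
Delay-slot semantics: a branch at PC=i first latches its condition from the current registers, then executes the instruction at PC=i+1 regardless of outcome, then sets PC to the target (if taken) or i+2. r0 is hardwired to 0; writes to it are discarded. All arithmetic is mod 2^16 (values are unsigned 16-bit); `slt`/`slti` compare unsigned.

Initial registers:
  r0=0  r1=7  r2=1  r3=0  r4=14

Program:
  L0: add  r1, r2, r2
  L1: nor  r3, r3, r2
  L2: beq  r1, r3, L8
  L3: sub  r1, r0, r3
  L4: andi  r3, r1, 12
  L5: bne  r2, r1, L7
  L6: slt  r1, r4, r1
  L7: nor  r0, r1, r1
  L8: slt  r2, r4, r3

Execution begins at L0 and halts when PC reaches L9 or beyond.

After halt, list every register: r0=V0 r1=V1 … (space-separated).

PC=0  add  r1, r2, r2        | r0=0 r1=2 r2=1 r3=0 r4=14
PC=1  nor  r3, r3, r2        | r0=0 r1=2 r2=1 r3=65534 r4=14
PC=2  beq  r1, r3, L8        | r0=0 r1=2 r2=1 r3=65534 r4=14  [not taken]
PC=3  sub  r1, r0, r3        | r0=0 r1=2 r2=1 r3=65534 r4=14
PC=4  andi  r3, r1, 12       | r0=0 r1=2 r2=1 r3=0 r4=14
PC=5  bne  r2, r1, L7        | r0=0 r1=2 r2=1 r3=0 r4=14  [TAKEN]
PC=6  slt  r1, r4, r1        | r0=0 r1=0 r2=1 r3=0 r4=14
PC=7  nor  r0, r1, r1        | r0=0 r1=0 r2=1 r3=0 r4=14
PC=8  slt  r2, r4, r3        | r0=0 r1=0 r2=0 r3=0 r4=14

r0=0 r1=0 r2=0 r3=0 r4=14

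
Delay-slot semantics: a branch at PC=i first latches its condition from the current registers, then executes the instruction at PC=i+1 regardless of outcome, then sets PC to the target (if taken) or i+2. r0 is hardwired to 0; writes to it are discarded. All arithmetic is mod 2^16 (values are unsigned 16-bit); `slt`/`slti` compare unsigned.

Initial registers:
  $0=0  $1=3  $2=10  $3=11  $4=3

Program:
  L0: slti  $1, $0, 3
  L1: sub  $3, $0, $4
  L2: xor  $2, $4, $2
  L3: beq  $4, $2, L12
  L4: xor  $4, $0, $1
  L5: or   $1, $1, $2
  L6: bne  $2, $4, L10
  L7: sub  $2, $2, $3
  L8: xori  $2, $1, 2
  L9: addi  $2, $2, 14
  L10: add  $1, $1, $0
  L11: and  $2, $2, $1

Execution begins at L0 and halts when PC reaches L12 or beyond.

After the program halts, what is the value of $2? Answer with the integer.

8

[0] slti  $1, $0, 3  →  {$0:0, $1:1, $2:10, $3:11, $4:3}
[1] sub  $3, $0, $4  →  {$0:0, $1:1, $2:10, $3:65533, $4:3}
[2] xor  $2, $4, $2  →  {$0:0, $1:1, $2:9, $3:65533, $4:3}
[3] beq  $4, $2, L12  →  {$0:0, $1:1, $2:9, $3:65533, $4:3}  ⟨branch fallthrough⟩
[4] xor  $4, $0, $1  →  {$0:0, $1:1, $2:9, $3:65533, $4:1}
[5] or   $1, $1, $2  →  {$0:0, $1:9, $2:9, $3:65533, $4:1}
[6] bne  $2, $4, L10  →  {$0:0, $1:9, $2:9, $3:65533, $4:1}  ⟨branch taken⟩
[7] sub  $2, $2, $3  →  {$0:0, $1:9, $2:12, $3:65533, $4:1}
[10] add  $1, $1, $0  →  {$0:0, $1:9, $2:12, $3:65533, $4:1}
[11] and  $2, $2, $1  →  {$0:0, $1:9, $2:8, $3:65533, $4:1}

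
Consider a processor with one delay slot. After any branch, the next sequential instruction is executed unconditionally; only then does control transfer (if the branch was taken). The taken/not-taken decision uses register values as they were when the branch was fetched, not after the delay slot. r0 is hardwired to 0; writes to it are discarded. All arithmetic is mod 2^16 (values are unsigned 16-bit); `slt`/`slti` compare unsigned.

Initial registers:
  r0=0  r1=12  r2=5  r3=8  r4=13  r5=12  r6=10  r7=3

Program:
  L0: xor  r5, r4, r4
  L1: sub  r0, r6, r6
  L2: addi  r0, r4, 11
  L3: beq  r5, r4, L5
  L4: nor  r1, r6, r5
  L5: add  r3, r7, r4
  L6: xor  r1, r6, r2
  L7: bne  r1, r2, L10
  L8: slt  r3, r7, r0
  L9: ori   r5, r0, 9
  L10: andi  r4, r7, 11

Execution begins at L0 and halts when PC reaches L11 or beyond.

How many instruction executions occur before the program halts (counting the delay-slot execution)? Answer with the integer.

  step pc=0: xor  r5, r4, r4  regs=(0,12,5,8,13,0,10,3)
  step pc=1: sub  r0, r6, r6  regs=(0,12,5,8,13,0,10,3)
  step pc=2: addi  r0, r4, 11  regs=(0,12,5,8,13,0,10,3)
  step pc=3: beq  r5, r4, L5  cond=F  regs=(0,12,5,8,13,0,10,3)
  step pc=4: nor  r1, r6, r5  regs=(0,65525,5,8,13,0,10,3)
  step pc=5: add  r3, r7, r4  regs=(0,65525,5,16,13,0,10,3)
  step pc=6: xor  r1, r6, r2  regs=(0,15,5,16,13,0,10,3)
  step pc=7: bne  r1, r2, L10  cond=T  regs=(0,15,5,16,13,0,10,3)
  step pc=8: slt  r3, r7, r0  regs=(0,15,5,0,13,0,10,3)
  step pc=10: andi  r4, r7, 11  regs=(0,15,5,0,3,0,10,3)

10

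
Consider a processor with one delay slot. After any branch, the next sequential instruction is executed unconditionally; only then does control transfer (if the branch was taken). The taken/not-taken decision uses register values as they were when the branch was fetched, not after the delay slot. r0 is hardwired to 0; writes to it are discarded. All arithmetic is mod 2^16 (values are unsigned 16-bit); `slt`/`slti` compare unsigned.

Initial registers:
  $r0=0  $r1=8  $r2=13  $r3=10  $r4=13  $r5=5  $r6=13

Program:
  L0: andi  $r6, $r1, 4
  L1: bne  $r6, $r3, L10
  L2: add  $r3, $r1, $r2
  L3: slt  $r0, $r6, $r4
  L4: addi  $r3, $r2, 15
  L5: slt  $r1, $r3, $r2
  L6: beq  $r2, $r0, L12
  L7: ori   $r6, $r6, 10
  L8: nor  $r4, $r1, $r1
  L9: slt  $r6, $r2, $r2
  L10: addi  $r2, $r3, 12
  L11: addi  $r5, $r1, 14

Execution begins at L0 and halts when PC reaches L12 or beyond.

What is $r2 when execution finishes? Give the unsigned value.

  step pc=0: andi  $r6, $r1, 4  regs=(0,8,13,10,13,5,0)
  step pc=1: bne  $r6, $r3, L10  cond=T  regs=(0,8,13,10,13,5,0)
  step pc=2: add  $r3, $r1, $r2  regs=(0,8,13,21,13,5,0)
  step pc=10: addi  $r2, $r3, 12  regs=(0,8,33,21,13,5,0)
  step pc=11: addi  $r5, $r1, 14  regs=(0,8,33,21,13,22,0)

33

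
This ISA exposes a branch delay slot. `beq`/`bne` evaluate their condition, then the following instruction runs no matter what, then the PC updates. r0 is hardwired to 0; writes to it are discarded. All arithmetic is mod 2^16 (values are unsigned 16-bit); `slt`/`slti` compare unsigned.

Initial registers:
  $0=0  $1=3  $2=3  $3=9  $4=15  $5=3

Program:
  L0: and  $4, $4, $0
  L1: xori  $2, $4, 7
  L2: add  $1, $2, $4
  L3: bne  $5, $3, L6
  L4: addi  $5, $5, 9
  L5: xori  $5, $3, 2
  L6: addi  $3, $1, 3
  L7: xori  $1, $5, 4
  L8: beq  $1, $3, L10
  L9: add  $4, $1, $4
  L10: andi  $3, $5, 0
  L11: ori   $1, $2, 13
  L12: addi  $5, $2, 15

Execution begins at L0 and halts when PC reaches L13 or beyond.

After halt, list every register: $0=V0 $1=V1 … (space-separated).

$0=0 $1=15 $2=7 $3=0 $4=8 $5=22

#0 and  $4, $4, $0 ; 0/3/3/9/0/3
#1 xori  $2, $4, 7 ; 0/3/7/9/0/3
#2 add  $1, $2, $4 ; 0/7/7/9/0/3
#3 bne  $5, $3, L6 ; 0/7/7/9/0/3 ; →target
#4 addi  $5, $5, 9 ; 0/7/7/9/0/12
#6 addi  $3, $1, 3 ; 0/7/7/10/0/12
#7 xori  $1, $5, 4 ; 0/8/7/10/0/12
#8 beq  $1, $3, L10 ; 0/8/7/10/0/12 ; →fallthru
#9 add  $4, $1, $4 ; 0/8/7/10/8/12
#10 andi  $3, $5, 0 ; 0/8/7/0/8/12
#11 ori   $1, $2, 13 ; 0/15/7/0/8/12
#12 addi  $5, $2, 15 ; 0/15/7/0/8/22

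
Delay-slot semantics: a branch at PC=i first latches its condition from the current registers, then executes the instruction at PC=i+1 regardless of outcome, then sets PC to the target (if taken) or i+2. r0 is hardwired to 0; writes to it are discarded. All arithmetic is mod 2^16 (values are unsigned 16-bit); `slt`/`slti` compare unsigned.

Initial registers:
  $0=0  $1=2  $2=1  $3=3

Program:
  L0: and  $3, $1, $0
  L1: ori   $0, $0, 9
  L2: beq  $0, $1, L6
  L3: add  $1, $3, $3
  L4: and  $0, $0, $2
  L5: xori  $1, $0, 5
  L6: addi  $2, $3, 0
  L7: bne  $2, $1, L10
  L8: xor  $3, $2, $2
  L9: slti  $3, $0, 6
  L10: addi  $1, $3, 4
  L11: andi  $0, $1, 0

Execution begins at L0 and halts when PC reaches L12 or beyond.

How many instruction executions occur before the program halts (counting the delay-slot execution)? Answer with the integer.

11

#0 and  $3, $1, $0 ; 0/2/1/0
#1 ori   $0, $0, 9 ; 0/2/1/0
#2 beq  $0, $1, L6 ; 0/2/1/0 ; →fallthru
#3 add  $1, $3, $3 ; 0/0/1/0
#4 and  $0, $0, $2 ; 0/0/1/0
#5 xori  $1, $0, 5 ; 0/5/1/0
#6 addi  $2, $3, 0 ; 0/5/0/0
#7 bne  $2, $1, L10 ; 0/5/0/0 ; →target
#8 xor  $3, $2, $2 ; 0/5/0/0
#10 addi  $1, $3, 4 ; 0/4/0/0
#11 andi  $0, $1, 0 ; 0/4/0/0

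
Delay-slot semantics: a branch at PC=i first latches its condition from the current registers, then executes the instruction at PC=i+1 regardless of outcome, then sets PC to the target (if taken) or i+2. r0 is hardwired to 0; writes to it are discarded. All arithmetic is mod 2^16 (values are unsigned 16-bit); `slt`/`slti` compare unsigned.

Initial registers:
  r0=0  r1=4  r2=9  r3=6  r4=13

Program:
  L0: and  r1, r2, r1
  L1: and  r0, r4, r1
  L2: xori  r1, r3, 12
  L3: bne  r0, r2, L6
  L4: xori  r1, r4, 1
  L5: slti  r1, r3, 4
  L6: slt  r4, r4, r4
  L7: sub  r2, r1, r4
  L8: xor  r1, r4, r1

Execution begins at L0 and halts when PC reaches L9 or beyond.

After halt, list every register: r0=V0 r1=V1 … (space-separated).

r0=0 r1=12 r2=12 r3=6 r4=0

PC=0  and  r1, r2, r1        | r0=0 r1=0 r2=9 r3=6 r4=13
PC=1  and  r0, r4, r1        | r0=0 r1=0 r2=9 r3=6 r4=13
PC=2  xori  r1, r3, 12       | r0=0 r1=10 r2=9 r3=6 r4=13
PC=3  bne  r0, r2, L6        | r0=0 r1=10 r2=9 r3=6 r4=13  [TAKEN]
PC=4  xori  r1, r4, 1        | r0=0 r1=12 r2=9 r3=6 r4=13
PC=6  slt  r4, r4, r4        | r0=0 r1=12 r2=9 r3=6 r4=0
PC=7  sub  r2, r1, r4        | r0=0 r1=12 r2=12 r3=6 r4=0
PC=8  xor  r1, r4, r1        | r0=0 r1=12 r2=12 r3=6 r4=0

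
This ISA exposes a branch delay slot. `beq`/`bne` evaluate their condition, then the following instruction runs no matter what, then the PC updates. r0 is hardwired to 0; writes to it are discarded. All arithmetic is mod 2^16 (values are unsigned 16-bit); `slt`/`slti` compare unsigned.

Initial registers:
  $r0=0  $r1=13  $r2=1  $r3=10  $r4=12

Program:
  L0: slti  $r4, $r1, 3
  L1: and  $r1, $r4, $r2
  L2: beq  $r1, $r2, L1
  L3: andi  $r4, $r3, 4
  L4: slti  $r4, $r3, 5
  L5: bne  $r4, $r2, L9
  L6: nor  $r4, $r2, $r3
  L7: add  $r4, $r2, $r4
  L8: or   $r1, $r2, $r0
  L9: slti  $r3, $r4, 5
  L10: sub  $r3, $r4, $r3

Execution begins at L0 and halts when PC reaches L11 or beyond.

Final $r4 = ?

65524

[0] slti  $r4, $r1, 3  →  {$r0:0, $r1:13, $r2:1, $r3:10, $r4:0}
[1] and  $r1, $r4, $r2  →  {$r0:0, $r1:0, $r2:1, $r3:10, $r4:0}
[2] beq  $r1, $r2, L1  →  {$r0:0, $r1:0, $r2:1, $r3:10, $r4:0}  ⟨branch fallthrough⟩
[3] andi  $r4, $r3, 4  →  {$r0:0, $r1:0, $r2:1, $r3:10, $r4:0}
[4] slti  $r4, $r3, 5  →  {$r0:0, $r1:0, $r2:1, $r3:10, $r4:0}
[5] bne  $r4, $r2, L9  →  {$r0:0, $r1:0, $r2:1, $r3:10, $r4:0}  ⟨branch taken⟩
[6] nor  $r4, $r2, $r3  →  {$r0:0, $r1:0, $r2:1, $r3:10, $r4:65524}
[9] slti  $r3, $r4, 5  →  {$r0:0, $r1:0, $r2:1, $r3:0, $r4:65524}
[10] sub  $r3, $r4, $r3  →  {$r0:0, $r1:0, $r2:1, $r3:65524, $r4:65524}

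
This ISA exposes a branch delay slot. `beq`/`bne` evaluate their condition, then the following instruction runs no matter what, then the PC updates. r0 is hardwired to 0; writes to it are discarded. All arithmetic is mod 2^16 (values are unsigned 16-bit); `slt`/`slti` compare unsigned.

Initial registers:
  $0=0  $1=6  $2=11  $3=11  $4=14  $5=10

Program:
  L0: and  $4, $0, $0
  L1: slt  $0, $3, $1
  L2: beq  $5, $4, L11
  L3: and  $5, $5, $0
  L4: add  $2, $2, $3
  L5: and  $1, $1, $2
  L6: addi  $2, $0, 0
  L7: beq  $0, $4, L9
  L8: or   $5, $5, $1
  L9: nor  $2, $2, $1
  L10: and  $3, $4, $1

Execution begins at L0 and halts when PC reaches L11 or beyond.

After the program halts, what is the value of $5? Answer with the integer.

6

PC=0  and  $4, $0, $0        | $0=0 $1=6 $2=11 $3=11 $4=0 $5=10
PC=1  slt  $0, $3, $1        | $0=0 $1=6 $2=11 $3=11 $4=0 $5=10
PC=2  beq  $5, $4, L11       | $0=0 $1=6 $2=11 $3=11 $4=0 $5=10  [not taken]
PC=3  and  $5, $5, $0        | $0=0 $1=6 $2=11 $3=11 $4=0 $5=0
PC=4  add  $2, $2, $3        | $0=0 $1=6 $2=22 $3=11 $4=0 $5=0
PC=5  and  $1, $1, $2        | $0=0 $1=6 $2=22 $3=11 $4=0 $5=0
PC=6  addi  $2, $0, 0        | $0=0 $1=6 $2=0 $3=11 $4=0 $5=0
PC=7  beq  $0, $4, L9        | $0=0 $1=6 $2=0 $3=11 $4=0 $5=0  [TAKEN]
PC=8  or   $5, $5, $1        | $0=0 $1=6 $2=0 $3=11 $4=0 $5=6
PC=9  nor  $2, $2, $1        | $0=0 $1=6 $2=65529 $3=11 $4=0 $5=6
PC=10 and  $3, $4, $1        | $0=0 $1=6 $2=65529 $3=0 $4=0 $5=6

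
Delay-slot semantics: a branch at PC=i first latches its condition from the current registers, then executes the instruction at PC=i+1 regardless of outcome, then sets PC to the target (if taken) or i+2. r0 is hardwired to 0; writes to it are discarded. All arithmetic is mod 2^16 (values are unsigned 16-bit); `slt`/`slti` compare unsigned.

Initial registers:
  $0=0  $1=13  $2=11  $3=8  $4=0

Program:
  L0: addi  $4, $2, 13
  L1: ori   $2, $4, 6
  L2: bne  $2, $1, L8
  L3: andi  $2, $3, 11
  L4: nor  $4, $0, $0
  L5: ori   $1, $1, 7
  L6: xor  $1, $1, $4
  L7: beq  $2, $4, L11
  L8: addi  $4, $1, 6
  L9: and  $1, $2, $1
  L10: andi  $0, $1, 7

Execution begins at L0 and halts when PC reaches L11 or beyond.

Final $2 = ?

8

[0] addi  $4, $2, 13  →  {$0:0, $1:13, $2:11, $3:8, $4:24}
[1] ori   $2, $4, 6  →  {$0:0, $1:13, $2:30, $3:8, $4:24}
[2] bne  $2, $1, L8  →  {$0:0, $1:13, $2:30, $3:8, $4:24}  ⟨branch taken⟩
[3] andi  $2, $3, 11  →  {$0:0, $1:13, $2:8, $3:8, $4:24}
[8] addi  $4, $1, 6  →  {$0:0, $1:13, $2:8, $3:8, $4:19}
[9] and  $1, $2, $1  →  {$0:0, $1:8, $2:8, $3:8, $4:19}
[10] andi  $0, $1, 7  →  {$0:0, $1:8, $2:8, $3:8, $4:19}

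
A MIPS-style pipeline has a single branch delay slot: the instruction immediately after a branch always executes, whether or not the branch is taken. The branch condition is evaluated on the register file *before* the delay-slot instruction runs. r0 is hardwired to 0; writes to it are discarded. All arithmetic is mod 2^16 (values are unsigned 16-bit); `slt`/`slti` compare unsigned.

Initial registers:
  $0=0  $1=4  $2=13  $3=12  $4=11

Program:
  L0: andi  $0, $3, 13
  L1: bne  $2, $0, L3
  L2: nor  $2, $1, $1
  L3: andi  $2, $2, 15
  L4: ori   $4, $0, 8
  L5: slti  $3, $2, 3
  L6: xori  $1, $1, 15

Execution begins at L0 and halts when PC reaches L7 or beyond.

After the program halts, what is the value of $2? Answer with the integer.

11

PC=0  andi  $0, $3, 13       | $0=0 $1=4 $2=13 $3=12 $4=11
PC=1  bne  $2, $0, L3        | $0=0 $1=4 $2=13 $3=12 $4=11  [TAKEN]
PC=2  nor  $2, $1, $1        | $0=0 $1=4 $2=65531 $3=12 $4=11
PC=3  andi  $2, $2, 15       | $0=0 $1=4 $2=11 $3=12 $4=11
PC=4  ori   $4, $0, 8        | $0=0 $1=4 $2=11 $3=12 $4=8
PC=5  slti  $3, $2, 3        | $0=0 $1=4 $2=11 $3=0 $4=8
PC=6  xori  $1, $1, 15       | $0=0 $1=11 $2=11 $3=0 $4=8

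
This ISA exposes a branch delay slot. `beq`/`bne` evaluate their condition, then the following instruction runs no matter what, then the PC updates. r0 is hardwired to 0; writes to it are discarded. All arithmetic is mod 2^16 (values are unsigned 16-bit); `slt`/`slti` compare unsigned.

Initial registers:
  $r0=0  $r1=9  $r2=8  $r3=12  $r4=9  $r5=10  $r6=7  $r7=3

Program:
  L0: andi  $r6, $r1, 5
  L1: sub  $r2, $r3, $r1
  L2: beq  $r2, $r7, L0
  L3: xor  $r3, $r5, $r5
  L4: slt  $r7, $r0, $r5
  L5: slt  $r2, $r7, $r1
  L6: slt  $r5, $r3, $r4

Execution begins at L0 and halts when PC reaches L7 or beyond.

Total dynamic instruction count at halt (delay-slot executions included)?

#0 andi  $r6, $r1, 5 ; 0/9/8/12/9/10/1/3
#1 sub  $r2, $r3, $r1 ; 0/9/3/12/9/10/1/3
#2 beq  $r2, $r7, L0 ; 0/9/3/12/9/10/1/3 ; →target
#3 xor  $r3, $r5, $r5 ; 0/9/3/0/9/10/1/3
#0 andi  $r6, $r1, 5 ; 0/9/3/0/9/10/1/3
#1 sub  $r2, $r3, $r1 ; 0/9/65527/0/9/10/1/3
#2 beq  $r2, $r7, L0 ; 0/9/65527/0/9/10/1/3 ; →fallthru
#3 xor  $r3, $r5, $r5 ; 0/9/65527/0/9/10/1/3
#4 slt  $r7, $r0, $r5 ; 0/9/65527/0/9/10/1/1
#5 slt  $r2, $r7, $r1 ; 0/9/1/0/9/10/1/1
#6 slt  $r5, $r3, $r4 ; 0/9/1/0/9/1/1/1

11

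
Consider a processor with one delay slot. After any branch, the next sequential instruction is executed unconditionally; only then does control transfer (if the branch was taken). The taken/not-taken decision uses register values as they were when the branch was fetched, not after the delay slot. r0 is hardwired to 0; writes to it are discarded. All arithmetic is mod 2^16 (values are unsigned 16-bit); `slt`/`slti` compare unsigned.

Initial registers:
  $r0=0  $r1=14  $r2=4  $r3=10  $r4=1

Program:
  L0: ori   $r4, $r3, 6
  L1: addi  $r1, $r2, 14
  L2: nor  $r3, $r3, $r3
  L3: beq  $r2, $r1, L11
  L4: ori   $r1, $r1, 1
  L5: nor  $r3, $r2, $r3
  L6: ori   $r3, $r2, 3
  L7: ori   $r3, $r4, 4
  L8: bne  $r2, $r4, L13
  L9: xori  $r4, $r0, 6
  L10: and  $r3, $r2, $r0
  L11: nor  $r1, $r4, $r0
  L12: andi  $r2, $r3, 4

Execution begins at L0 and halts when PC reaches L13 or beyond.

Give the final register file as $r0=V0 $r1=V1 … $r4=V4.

PC=0  ori   $r4, $r3, 6      | $r0=0 $r1=14 $r2=4 $r3=10 $r4=14
PC=1  addi  $r1, $r2, 14     | $r0=0 $r1=18 $r2=4 $r3=10 $r4=14
PC=2  nor  $r3, $r3, $r3     | $r0=0 $r1=18 $r2=4 $r3=65525 $r4=14
PC=3  beq  $r2, $r1, L11     | $r0=0 $r1=18 $r2=4 $r3=65525 $r4=14  [not taken]
PC=4  ori   $r1, $r1, 1      | $r0=0 $r1=19 $r2=4 $r3=65525 $r4=14
PC=5  nor  $r3, $r2, $r3     | $r0=0 $r1=19 $r2=4 $r3=10 $r4=14
PC=6  ori   $r3, $r2, 3      | $r0=0 $r1=19 $r2=4 $r3=7 $r4=14
PC=7  ori   $r3, $r4, 4      | $r0=0 $r1=19 $r2=4 $r3=14 $r4=14
PC=8  bne  $r2, $r4, L13     | $r0=0 $r1=19 $r2=4 $r3=14 $r4=14  [TAKEN]
PC=9  xori  $r4, $r0, 6      | $r0=0 $r1=19 $r2=4 $r3=14 $r4=6

$r0=0 $r1=19 $r2=4 $r3=14 $r4=6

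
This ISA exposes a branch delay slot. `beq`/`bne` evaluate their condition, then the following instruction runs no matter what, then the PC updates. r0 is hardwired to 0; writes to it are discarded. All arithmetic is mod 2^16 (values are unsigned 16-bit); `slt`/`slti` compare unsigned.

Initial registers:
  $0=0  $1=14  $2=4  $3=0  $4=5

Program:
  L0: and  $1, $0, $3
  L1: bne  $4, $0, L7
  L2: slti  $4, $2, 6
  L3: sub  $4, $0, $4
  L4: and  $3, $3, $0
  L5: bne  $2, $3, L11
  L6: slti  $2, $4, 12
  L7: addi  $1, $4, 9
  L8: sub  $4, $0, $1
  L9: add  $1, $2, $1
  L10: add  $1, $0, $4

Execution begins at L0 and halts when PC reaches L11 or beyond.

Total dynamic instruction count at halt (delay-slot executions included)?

7

  step pc=0: and  $1, $0, $3  regs=(0,0,4,0,5)
  step pc=1: bne  $4, $0, L7  cond=T  regs=(0,0,4,0,5)
  step pc=2: slti  $4, $2, 6  regs=(0,0,4,0,1)
  step pc=7: addi  $1, $4, 9  regs=(0,10,4,0,1)
  step pc=8: sub  $4, $0, $1  regs=(0,10,4,0,65526)
  step pc=9: add  $1, $2, $1  regs=(0,14,4,0,65526)
  step pc=10: add  $1, $0, $4  regs=(0,65526,4,0,65526)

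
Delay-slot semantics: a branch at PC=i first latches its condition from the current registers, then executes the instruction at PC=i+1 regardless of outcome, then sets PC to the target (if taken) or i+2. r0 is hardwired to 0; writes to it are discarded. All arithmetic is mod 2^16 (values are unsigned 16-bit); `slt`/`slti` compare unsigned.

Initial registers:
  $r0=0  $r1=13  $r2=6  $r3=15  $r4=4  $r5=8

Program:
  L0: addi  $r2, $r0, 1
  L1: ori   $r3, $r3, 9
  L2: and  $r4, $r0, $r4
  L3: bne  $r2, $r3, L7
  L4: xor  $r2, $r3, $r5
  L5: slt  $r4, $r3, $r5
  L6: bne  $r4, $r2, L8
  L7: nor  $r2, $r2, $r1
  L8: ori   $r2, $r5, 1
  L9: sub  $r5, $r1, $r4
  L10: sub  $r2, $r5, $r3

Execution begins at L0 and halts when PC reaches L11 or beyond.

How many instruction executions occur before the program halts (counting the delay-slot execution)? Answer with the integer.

  step pc=0: addi  $r2, $r0, 1  regs=(0,13,1,15,4,8)
  step pc=1: ori   $r3, $r3, 9  regs=(0,13,1,15,4,8)
  step pc=2: and  $r4, $r0, $r4  regs=(0,13,1,15,0,8)
  step pc=3: bne  $r2, $r3, L7  cond=T  regs=(0,13,1,15,0,8)
  step pc=4: xor  $r2, $r3, $r5  regs=(0,13,7,15,0,8)
  step pc=7: nor  $r2, $r2, $r1  regs=(0,13,65520,15,0,8)
  step pc=8: ori   $r2, $r5, 1  regs=(0,13,9,15,0,8)
  step pc=9: sub  $r5, $r1, $r4  regs=(0,13,9,15,0,13)
  step pc=10: sub  $r2, $r5, $r3  regs=(0,13,65534,15,0,13)

9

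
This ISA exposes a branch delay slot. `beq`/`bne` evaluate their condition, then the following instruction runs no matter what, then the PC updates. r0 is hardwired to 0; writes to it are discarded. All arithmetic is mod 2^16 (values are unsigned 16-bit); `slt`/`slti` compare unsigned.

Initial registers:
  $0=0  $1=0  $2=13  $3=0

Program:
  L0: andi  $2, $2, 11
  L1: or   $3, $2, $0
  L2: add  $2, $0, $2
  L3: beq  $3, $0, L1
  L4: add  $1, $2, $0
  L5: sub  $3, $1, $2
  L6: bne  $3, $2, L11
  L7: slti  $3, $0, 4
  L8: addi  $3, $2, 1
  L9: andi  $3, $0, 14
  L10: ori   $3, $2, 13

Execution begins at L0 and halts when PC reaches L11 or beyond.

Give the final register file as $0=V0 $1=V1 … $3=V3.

PC=0  andi  $2, $2, 11       | $0=0 $1=0 $2=9 $3=0
PC=1  or   $3, $2, $0        | $0=0 $1=0 $2=9 $3=9
PC=2  add  $2, $0, $2        | $0=0 $1=0 $2=9 $3=9
PC=3  beq  $3, $0, L1        | $0=0 $1=0 $2=9 $3=9  [not taken]
PC=4  add  $1, $2, $0        | $0=0 $1=9 $2=9 $3=9
PC=5  sub  $3, $1, $2        | $0=0 $1=9 $2=9 $3=0
PC=6  bne  $3, $2, L11       | $0=0 $1=9 $2=9 $3=0  [TAKEN]
PC=7  slti  $3, $0, 4        | $0=0 $1=9 $2=9 $3=1

$0=0 $1=9 $2=9 $3=1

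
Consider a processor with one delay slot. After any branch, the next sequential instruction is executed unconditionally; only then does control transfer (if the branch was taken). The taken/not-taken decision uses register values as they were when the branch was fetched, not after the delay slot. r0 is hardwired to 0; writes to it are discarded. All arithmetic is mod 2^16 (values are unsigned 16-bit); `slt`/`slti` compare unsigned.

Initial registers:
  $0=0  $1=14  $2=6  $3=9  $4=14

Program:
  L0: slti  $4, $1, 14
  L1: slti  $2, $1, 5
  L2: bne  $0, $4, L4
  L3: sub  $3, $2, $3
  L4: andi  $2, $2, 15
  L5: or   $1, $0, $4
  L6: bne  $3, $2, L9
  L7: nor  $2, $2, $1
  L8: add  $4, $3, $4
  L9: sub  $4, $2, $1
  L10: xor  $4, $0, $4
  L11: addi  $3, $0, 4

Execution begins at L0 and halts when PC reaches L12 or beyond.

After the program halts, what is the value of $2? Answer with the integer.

#0 slti  $4, $1, 14 ; 0/14/6/9/0
#1 slti  $2, $1, 5 ; 0/14/0/9/0
#2 bne  $0, $4, L4 ; 0/14/0/9/0 ; →fallthru
#3 sub  $3, $2, $3 ; 0/14/0/65527/0
#4 andi  $2, $2, 15 ; 0/14/0/65527/0
#5 or   $1, $0, $4 ; 0/0/0/65527/0
#6 bne  $3, $2, L9 ; 0/0/0/65527/0 ; →target
#7 nor  $2, $2, $1 ; 0/0/65535/65527/0
#9 sub  $4, $2, $1 ; 0/0/65535/65527/65535
#10 xor  $4, $0, $4 ; 0/0/65535/65527/65535
#11 addi  $3, $0, 4 ; 0/0/65535/4/65535

65535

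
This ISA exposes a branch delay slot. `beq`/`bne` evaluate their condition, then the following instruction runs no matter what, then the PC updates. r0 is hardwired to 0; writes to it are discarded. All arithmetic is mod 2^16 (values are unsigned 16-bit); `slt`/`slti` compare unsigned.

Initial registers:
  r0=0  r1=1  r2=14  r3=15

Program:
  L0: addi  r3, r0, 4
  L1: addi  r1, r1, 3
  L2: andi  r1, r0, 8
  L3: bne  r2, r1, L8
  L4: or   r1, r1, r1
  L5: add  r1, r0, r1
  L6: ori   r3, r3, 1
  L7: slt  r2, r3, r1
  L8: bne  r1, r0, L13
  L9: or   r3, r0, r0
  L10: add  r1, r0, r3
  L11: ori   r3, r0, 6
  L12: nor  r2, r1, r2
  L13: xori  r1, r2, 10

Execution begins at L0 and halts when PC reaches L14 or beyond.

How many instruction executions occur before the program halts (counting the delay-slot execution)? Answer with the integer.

PC=0  addi  r3, r0, 4        | r0=0 r1=1 r2=14 r3=4
PC=1  addi  r1, r1, 3        | r0=0 r1=4 r2=14 r3=4
PC=2  andi  r1, r0, 8        | r0=0 r1=0 r2=14 r3=4
PC=3  bne  r2, r1, L8        | r0=0 r1=0 r2=14 r3=4  [TAKEN]
PC=4  or   r1, r1, r1        | r0=0 r1=0 r2=14 r3=4
PC=8  bne  r1, r0, L13       | r0=0 r1=0 r2=14 r3=4  [not taken]
PC=9  or   r3, r0, r0        | r0=0 r1=0 r2=14 r3=0
PC=10 add  r1, r0, r3        | r0=0 r1=0 r2=14 r3=0
PC=11 ori   r3, r0, 6        | r0=0 r1=0 r2=14 r3=6
PC=12 nor  r2, r1, r2        | r0=0 r1=0 r2=65521 r3=6
PC=13 xori  r1, r2, 10       | r0=0 r1=65531 r2=65521 r3=6

11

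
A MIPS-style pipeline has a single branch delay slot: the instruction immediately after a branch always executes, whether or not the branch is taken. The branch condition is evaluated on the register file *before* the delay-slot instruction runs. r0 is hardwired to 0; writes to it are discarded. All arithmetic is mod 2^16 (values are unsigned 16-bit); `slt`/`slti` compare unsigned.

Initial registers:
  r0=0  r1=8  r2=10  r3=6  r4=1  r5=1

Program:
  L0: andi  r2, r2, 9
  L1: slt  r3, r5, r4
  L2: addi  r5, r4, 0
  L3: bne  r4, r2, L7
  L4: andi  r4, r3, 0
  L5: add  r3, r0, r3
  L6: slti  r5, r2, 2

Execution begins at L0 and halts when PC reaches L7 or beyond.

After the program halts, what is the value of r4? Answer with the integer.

0

  step pc=0: andi  r2, r2, 9  regs=(0,8,8,6,1,1)
  step pc=1: slt  r3, r5, r4  regs=(0,8,8,0,1,1)
  step pc=2: addi  r5, r4, 0  regs=(0,8,8,0,1,1)
  step pc=3: bne  r4, r2, L7  cond=T  regs=(0,8,8,0,1,1)
  step pc=4: andi  r4, r3, 0  regs=(0,8,8,0,0,1)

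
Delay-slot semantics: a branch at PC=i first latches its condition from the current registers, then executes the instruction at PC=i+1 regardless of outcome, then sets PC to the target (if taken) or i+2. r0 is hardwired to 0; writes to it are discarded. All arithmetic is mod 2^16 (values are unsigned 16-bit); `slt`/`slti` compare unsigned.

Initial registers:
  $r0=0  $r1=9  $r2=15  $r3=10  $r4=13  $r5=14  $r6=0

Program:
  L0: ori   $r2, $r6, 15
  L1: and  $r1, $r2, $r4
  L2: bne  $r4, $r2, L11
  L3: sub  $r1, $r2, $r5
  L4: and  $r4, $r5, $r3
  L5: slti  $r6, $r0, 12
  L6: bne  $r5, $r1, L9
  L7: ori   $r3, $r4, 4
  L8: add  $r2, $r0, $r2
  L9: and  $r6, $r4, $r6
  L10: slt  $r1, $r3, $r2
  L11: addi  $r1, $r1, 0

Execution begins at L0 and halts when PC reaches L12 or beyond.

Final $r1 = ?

1

#0 ori   $r2, $r6, 15 ; 0/9/15/10/13/14/0
#1 and  $r1, $r2, $r4 ; 0/13/15/10/13/14/0
#2 bne  $r4, $r2, L11 ; 0/13/15/10/13/14/0 ; →target
#3 sub  $r1, $r2, $r5 ; 0/1/15/10/13/14/0
#11 addi  $r1, $r1, 0 ; 0/1/15/10/13/14/0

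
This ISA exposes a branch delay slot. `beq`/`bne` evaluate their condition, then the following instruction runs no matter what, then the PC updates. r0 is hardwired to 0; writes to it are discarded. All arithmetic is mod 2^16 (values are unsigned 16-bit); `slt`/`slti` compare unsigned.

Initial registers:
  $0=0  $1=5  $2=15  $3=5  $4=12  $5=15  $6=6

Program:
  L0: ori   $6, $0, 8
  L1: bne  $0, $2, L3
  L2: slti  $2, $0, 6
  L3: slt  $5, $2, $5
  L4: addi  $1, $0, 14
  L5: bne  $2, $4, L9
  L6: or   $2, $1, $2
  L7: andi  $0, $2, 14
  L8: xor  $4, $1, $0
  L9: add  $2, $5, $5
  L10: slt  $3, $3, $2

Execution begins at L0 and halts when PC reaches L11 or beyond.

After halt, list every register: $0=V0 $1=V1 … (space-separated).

#0 ori   $6, $0, 8 ; 0/5/15/5/12/15/8
#1 bne  $0, $2, L3 ; 0/5/15/5/12/15/8 ; →target
#2 slti  $2, $0, 6 ; 0/5/1/5/12/15/8
#3 slt  $5, $2, $5 ; 0/5/1/5/12/1/8
#4 addi  $1, $0, 14 ; 0/14/1/5/12/1/8
#5 bne  $2, $4, L9 ; 0/14/1/5/12/1/8 ; →target
#6 or   $2, $1, $2 ; 0/14/15/5/12/1/8
#9 add  $2, $5, $5 ; 0/14/2/5/12/1/8
#10 slt  $3, $3, $2 ; 0/14/2/0/12/1/8

$0=0 $1=14 $2=2 $3=0 $4=12 $5=1 $6=8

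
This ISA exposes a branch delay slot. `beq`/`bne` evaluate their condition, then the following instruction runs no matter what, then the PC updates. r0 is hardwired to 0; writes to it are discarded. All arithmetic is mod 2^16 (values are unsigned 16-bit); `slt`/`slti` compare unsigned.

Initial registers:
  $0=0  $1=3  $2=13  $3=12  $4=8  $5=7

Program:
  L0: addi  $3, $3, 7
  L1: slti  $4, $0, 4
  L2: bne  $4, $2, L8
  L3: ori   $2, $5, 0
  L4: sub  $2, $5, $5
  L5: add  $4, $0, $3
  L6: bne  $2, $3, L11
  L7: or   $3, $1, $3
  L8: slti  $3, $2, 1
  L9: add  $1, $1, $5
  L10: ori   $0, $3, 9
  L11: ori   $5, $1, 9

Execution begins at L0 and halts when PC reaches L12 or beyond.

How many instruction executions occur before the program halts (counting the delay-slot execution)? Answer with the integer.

[0] addi  $3, $3, 7  →  {$0:0, $1:3, $2:13, $3:19, $4:8, $5:7}
[1] slti  $4, $0, 4  →  {$0:0, $1:3, $2:13, $3:19, $4:1, $5:7}
[2] bne  $4, $2, L8  →  {$0:0, $1:3, $2:13, $3:19, $4:1, $5:7}  ⟨branch taken⟩
[3] ori   $2, $5, 0  →  {$0:0, $1:3, $2:7, $3:19, $4:1, $5:7}
[8] slti  $3, $2, 1  →  {$0:0, $1:3, $2:7, $3:0, $4:1, $5:7}
[9] add  $1, $1, $5  →  {$0:0, $1:10, $2:7, $3:0, $4:1, $5:7}
[10] ori   $0, $3, 9  →  {$0:0, $1:10, $2:7, $3:0, $4:1, $5:7}
[11] ori   $5, $1, 9  →  {$0:0, $1:10, $2:7, $3:0, $4:1, $5:11}

8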